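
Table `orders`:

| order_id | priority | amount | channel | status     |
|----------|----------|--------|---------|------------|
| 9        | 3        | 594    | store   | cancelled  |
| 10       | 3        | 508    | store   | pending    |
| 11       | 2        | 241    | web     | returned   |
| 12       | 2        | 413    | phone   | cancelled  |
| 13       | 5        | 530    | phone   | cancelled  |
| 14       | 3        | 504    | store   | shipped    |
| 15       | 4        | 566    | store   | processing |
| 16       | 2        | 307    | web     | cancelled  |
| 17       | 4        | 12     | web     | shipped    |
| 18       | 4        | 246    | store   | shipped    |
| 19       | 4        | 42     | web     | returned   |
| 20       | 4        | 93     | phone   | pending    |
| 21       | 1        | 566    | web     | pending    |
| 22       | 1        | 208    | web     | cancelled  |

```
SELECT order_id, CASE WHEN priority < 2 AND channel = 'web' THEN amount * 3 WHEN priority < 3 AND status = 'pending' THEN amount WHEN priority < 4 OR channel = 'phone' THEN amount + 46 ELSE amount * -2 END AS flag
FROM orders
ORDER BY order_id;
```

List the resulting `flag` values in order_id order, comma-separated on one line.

order_id=9: priority < 4 OR channel = 'phone' → 640
order_id=10: priority < 4 OR channel = 'phone' → 554
order_id=11: priority < 4 OR channel = 'phone' → 287
order_id=12: priority < 4 OR channel = 'phone' → 459
order_id=13: priority < 4 OR channel = 'phone' → 576
order_id=14: priority < 4 OR channel = 'phone' → 550
order_id=15: ELSE → -1132
order_id=16: priority < 4 OR channel = 'phone' → 353
order_id=17: ELSE → -24
order_id=18: ELSE → -492
order_id=19: ELSE → -84
order_id=20: priority < 4 OR channel = 'phone' → 139
order_id=21: priority < 2 AND channel = 'web' → 1698
order_id=22: priority < 2 AND channel = 'web' → 624

640, 554, 287, 459, 576, 550, -1132, 353, -24, -492, -84, 139, 1698, 624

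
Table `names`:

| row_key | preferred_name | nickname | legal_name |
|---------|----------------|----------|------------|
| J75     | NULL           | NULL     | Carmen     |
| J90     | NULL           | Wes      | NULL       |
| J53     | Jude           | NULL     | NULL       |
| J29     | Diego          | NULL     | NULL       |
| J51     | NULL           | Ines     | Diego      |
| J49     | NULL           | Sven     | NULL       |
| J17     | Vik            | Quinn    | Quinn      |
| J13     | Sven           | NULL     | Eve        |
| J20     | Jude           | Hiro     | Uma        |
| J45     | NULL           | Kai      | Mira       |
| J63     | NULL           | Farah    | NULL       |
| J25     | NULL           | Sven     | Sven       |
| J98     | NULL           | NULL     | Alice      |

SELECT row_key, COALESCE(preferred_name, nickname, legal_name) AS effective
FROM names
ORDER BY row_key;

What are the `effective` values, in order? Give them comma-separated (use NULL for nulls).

Sven, Vik, Jude, Sven, Diego, Kai, Sven, Ines, Jude, Farah, Carmen, Wes, Alice

row_key=J13: preferred_name=Sven → Sven
row_key=J17: preferred_name=Vik → Vik
row_key=J20: preferred_name=Jude → Jude
row_key=J25: preferred_name=NULL, nickname=Sven → Sven
row_key=J29: preferred_name=Diego → Diego
row_key=J45: preferred_name=NULL, nickname=Kai → Kai
row_key=J49: preferred_name=NULL, nickname=Sven → Sven
row_key=J51: preferred_name=NULL, nickname=Ines → Ines
row_key=J53: preferred_name=Jude → Jude
row_key=J63: preferred_name=NULL, nickname=Farah → Farah
row_key=J75: preferred_name=NULL, nickname=NULL, legal_name=Carmen → Carmen
row_key=J90: preferred_name=NULL, nickname=Wes → Wes
row_key=J98: preferred_name=NULL, nickname=NULL, legal_name=Alice → Alice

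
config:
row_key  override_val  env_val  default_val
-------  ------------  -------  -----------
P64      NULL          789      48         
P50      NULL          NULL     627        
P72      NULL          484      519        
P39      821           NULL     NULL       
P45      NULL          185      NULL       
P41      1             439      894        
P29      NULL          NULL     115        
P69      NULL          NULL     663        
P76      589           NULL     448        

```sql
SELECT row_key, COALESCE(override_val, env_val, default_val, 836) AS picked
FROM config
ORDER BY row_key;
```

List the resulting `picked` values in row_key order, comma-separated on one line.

115, 821, 1, 185, 627, 789, 663, 484, 589

row_key=P29: override_val=NULL, env_val=NULL, default_val=115 → 115
row_key=P39: override_val=821 → 821
row_key=P41: override_val=1 → 1
row_key=P45: override_val=NULL, env_val=185 → 185
row_key=P50: override_val=NULL, env_val=NULL, default_val=627 → 627
row_key=P64: override_val=NULL, env_val=789 → 789
row_key=P69: override_val=NULL, env_val=NULL, default_val=663 → 663
row_key=P72: override_val=NULL, env_val=484 → 484
row_key=P76: override_val=589 → 589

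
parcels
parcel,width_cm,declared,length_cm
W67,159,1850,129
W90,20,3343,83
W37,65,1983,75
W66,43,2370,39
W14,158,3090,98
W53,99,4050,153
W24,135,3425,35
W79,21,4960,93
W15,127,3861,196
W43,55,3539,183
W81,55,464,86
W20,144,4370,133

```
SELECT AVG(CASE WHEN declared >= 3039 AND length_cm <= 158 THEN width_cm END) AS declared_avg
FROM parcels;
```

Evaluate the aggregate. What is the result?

parcel=W67: ✗
parcel=W90: ✓ → 20
parcel=W37: ✗
parcel=W66: ✗
parcel=W14: ✓ → 158
parcel=W53: ✓ → 99
parcel=W24: ✓ → 135
parcel=W79: ✓ → 21
parcel=W15: ✗
parcel=W43: ✗
parcel=W81: ✗
parcel=W20: ✓ → 144
declared_avg = (20 + 158 + 99 + 135 + 21 + 144) / 6 = 96.1666666667

96.1666666667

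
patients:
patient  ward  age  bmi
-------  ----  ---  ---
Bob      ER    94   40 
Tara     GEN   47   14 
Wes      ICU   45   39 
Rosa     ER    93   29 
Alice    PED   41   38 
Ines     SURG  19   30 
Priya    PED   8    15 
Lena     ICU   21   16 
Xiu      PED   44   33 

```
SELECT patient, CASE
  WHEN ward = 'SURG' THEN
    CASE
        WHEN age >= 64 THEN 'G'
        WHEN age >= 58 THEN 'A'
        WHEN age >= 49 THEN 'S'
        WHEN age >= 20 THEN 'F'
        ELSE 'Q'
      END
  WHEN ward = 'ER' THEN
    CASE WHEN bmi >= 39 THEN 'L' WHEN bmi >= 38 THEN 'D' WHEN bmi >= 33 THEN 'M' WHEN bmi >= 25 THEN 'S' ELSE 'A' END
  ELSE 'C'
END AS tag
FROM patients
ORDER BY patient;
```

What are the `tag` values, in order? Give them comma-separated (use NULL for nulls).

C, L, Q, C, C, S, C, C, C

patient=Alice: ward='PED' → outer ELSE → C
patient=Bob: ward='ER' → inner[bmi >= 39] → L
patient=Ines: ward='SURG' → inner[ELSE] → Q
patient=Lena: ward='ICU' → outer ELSE → C
patient=Priya: ward='PED' → outer ELSE → C
patient=Rosa: ward='ER' → inner[bmi >= 25] → S
patient=Tara: ward='GEN' → outer ELSE → C
patient=Wes: ward='ICU' → outer ELSE → C
patient=Xiu: ward='PED' → outer ELSE → C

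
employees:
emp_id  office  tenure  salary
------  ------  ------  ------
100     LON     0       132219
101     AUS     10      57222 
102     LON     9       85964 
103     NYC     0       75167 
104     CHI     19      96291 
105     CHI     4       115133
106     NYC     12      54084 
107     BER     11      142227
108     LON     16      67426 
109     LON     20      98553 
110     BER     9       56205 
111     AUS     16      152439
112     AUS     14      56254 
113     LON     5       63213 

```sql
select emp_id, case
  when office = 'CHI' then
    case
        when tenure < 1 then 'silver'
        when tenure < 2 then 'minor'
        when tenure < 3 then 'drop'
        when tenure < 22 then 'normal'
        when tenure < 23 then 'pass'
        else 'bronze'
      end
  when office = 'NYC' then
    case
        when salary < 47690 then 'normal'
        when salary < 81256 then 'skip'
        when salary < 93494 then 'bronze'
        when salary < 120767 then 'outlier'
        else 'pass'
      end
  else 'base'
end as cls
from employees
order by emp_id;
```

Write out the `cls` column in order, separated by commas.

emp_id=100: office='LON' → outer ELSE → base
emp_id=101: office='AUS' → outer ELSE → base
emp_id=102: office='LON' → outer ELSE → base
emp_id=103: office='NYC' → inner[salary < 81256] → skip
emp_id=104: office='CHI' → inner[tenure < 22] → normal
emp_id=105: office='CHI' → inner[tenure < 22] → normal
emp_id=106: office='NYC' → inner[salary < 81256] → skip
emp_id=107: office='BER' → outer ELSE → base
emp_id=108: office='LON' → outer ELSE → base
emp_id=109: office='LON' → outer ELSE → base
emp_id=110: office='BER' → outer ELSE → base
emp_id=111: office='AUS' → outer ELSE → base
emp_id=112: office='AUS' → outer ELSE → base
emp_id=113: office='LON' → outer ELSE → base

base, base, base, skip, normal, normal, skip, base, base, base, base, base, base, base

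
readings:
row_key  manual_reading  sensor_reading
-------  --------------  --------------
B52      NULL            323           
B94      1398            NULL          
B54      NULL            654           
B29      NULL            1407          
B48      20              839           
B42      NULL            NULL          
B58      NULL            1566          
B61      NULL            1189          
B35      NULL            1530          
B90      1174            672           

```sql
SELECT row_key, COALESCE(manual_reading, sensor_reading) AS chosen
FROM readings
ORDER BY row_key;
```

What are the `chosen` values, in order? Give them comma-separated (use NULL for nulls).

1407, 1530, NULL, 20, 323, 654, 1566, 1189, 1174, 1398

row_key=B29: manual_reading=NULL, sensor_reading=1407 → 1407
row_key=B35: manual_reading=NULL, sensor_reading=1530 → 1530
row_key=B42: manual_reading=NULL, sensor_reading=NULL (all NULL) → NULL
row_key=B48: manual_reading=20 → 20
row_key=B52: manual_reading=NULL, sensor_reading=323 → 323
row_key=B54: manual_reading=NULL, sensor_reading=654 → 654
row_key=B58: manual_reading=NULL, sensor_reading=1566 → 1566
row_key=B61: manual_reading=NULL, sensor_reading=1189 → 1189
row_key=B90: manual_reading=1174 → 1174
row_key=B94: manual_reading=1398 → 1398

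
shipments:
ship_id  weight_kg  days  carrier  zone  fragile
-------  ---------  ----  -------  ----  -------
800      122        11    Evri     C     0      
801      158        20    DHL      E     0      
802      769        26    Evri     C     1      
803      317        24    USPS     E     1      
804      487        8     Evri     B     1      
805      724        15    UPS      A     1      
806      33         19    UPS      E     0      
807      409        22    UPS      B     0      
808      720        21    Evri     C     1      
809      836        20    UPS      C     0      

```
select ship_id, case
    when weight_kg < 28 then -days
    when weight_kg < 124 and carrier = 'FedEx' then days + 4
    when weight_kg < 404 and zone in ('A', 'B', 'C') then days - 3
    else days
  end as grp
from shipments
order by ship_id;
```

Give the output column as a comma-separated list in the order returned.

ship_id=800: weight_kg < 404 and zone in ('A', 'B', 'C') → 8
ship_id=801: ELSE → 20
ship_id=802: ELSE → 26
ship_id=803: ELSE → 24
ship_id=804: ELSE → 8
ship_id=805: ELSE → 15
ship_id=806: ELSE → 19
ship_id=807: ELSE → 22
ship_id=808: ELSE → 21
ship_id=809: ELSE → 20

8, 20, 26, 24, 8, 15, 19, 22, 21, 20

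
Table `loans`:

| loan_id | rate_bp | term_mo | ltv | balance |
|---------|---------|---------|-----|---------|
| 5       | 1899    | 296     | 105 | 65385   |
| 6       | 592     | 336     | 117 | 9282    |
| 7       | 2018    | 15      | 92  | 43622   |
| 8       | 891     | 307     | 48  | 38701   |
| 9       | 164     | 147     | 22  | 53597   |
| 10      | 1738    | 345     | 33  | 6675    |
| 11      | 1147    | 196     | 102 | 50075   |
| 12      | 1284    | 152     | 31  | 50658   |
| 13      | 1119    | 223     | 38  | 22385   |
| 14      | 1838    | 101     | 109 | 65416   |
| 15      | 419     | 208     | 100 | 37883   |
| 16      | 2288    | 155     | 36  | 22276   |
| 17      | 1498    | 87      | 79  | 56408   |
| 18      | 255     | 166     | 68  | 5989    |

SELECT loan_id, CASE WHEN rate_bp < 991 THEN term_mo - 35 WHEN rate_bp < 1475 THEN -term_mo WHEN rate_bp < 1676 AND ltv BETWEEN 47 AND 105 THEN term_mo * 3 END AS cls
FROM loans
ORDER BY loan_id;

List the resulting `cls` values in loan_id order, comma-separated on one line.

loan_id=5: (no match → NULL) → NULL
loan_id=6: rate_bp < 991 → 301
loan_id=7: (no match → NULL) → NULL
loan_id=8: rate_bp < 991 → 272
loan_id=9: rate_bp < 991 → 112
loan_id=10: (no match → NULL) → NULL
loan_id=11: rate_bp < 1475 → -196
loan_id=12: rate_bp < 1475 → -152
loan_id=13: rate_bp < 1475 → -223
loan_id=14: (no match → NULL) → NULL
loan_id=15: rate_bp < 991 → 173
loan_id=16: (no match → NULL) → NULL
loan_id=17: rate_bp < 1676 AND ltv BETWEEN 47 AND 105 → 261
loan_id=18: rate_bp < 991 → 131

NULL, 301, NULL, 272, 112, NULL, -196, -152, -223, NULL, 173, NULL, 261, 131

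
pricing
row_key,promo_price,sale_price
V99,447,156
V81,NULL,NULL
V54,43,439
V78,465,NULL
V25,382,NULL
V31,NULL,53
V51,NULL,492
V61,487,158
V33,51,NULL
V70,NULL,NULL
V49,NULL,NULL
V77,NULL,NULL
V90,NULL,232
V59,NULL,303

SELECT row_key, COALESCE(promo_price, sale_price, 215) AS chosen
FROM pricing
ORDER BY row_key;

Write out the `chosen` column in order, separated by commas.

382, 53, 51, 215, 492, 43, 303, 487, 215, 215, 465, 215, 232, 447

row_key=V25: promo_price=382 → 382
row_key=V31: promo_price=NULL, sale_price=53 → 53
row_key=V33: promo_price=51 → 51
row_key=V49: promo_price=NULL, sale_price=NULL, → literal 215 → 215
row_key=V51: promo_price=NULL, sale_price=492 → 492
row_key=V54: promo_price=43 → 43
row_key=V59: promo_price=NULL, sale_price=303 → 303
row_key=V61: promo_price=487 → 487
row_key=V70: promo_price=NULL, sale_price=NULL, → literal 215 → 215
row_key=V77: promo_price=NULL, sale_price=NULL, → literal 215 → 215
row_key=V78: promo_price=465 → 465
row_key=V81: promo_price=NULL, sale_price=NULL, → literal 215 → 215
row_key=V90: promo_price=NULL, sale_price=232 → 232
row_key=V99: promo_price=447 → 447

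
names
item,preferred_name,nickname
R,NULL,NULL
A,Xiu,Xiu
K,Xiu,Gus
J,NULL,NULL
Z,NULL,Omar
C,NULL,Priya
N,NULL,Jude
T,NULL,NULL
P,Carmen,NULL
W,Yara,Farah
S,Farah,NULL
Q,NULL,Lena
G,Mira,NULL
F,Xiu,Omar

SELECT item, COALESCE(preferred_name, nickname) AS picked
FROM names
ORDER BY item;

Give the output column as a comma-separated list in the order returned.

Xiu, Priya, Xiu, Mira, NULL, Xiu, Jude, Carmen, Lena, NULL, Farah, NULL, Yara, Omar

item=A: preferred_name=Xiu → Xiu
item=C: preferred_name=NULL, nickname=Priya → Priya
item=F: preferred_name=Xiu → Xiu
item=G: preferred_name=Mira → Mira
item=J: preferred_name=NULL, nickname=NULL (all NULL) → NULL
item=K: preferred_name=Xiu → Xiu
item=N: preferred_name=NULL, nickname=Jude → Jude
item=P: preferred_name=Carmen → Carmen
item=Q: preferred_name=NULL, nickname=Lena → Lena
item=R: preferred_name=NULL, nickname=NULL (all NULL) → NULL
item=S: preferred_name=Farah → Farah
item=T: preferred_name=NULL, nickname=NULL (all NULL) → NULL
item=W: preferred_name=Yara → Yara
item=Z: preferred_name=NULL, nickname=Omar → Omar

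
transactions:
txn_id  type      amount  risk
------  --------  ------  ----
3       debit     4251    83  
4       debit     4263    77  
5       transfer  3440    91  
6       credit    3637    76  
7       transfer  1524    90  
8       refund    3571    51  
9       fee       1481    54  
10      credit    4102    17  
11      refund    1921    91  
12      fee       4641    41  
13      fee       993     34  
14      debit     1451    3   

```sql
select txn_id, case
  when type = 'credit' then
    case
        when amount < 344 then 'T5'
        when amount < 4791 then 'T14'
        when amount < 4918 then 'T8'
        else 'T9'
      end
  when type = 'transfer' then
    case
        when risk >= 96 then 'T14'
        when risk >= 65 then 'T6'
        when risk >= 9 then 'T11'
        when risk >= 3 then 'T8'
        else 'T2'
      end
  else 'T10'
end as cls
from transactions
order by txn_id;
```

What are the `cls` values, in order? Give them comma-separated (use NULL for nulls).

txn_id=3: type='debit' → outer ELSE → T10
txn_id=4: type='debit' → outer ELSE → T10
txn_id=5: type='transfer' → inner[risk >= 65] → T6
txn_id=6: type='credit' → inner[amount < 4791] → T14
txn_id=7: type='transfer' → inner[risk >= 65] → T6
txn_id=8: type='refund' → outer ELSE → T10
txn_id=9: type='fee' → outer ELSE → T10
txn_id=10: type='credit' → inner[amount < 4791] → T14
txn_id=11: type='refund' → outer ELSE → T10
txn_id=12: type='fee' → outer ELSE → T10
txn_id=13: type='fee' → outer ELSE → T10
txn_id=14: type='debit' → outer ELSE → T10

T10, T10, T6, T14, T6, T10, T10, T14, T10, T10, T10, T10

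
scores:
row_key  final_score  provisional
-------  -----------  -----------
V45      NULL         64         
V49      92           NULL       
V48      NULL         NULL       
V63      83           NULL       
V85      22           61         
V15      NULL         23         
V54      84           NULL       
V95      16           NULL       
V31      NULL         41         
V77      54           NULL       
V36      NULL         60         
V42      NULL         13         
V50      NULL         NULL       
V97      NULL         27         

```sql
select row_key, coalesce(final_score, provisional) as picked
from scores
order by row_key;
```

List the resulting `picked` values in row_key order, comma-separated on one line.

23, 41, 60, 13, 64, NULL, 92, NULL, 84, 83, 54, 22, 16, 27

row_key=V15: final_score=NULL, provisional=23 → 23
row_key=V31: final_score=NULL, provisional=41 → 41
row_key=V36: final_score=NULL, provisional=60 → 60
row_key=V42: final_score=NULL, provisional=13 → 13
row_key=V45: final_score=NULL, provisional=64 → 64
row_key=V48: final_score=NULL, provisional=NULL (all NULL) → NULL
row_key=V49: final_score=92 → 92
row_key=V50: final_score=NULL, provisional=NULL (all NULL) → NULL
row_key=V54: final_score=84 → 84
row_key=V63: final_score=83 → 83
row_key=V77: final_score=54 → 54
row_key=V85: final_score=22 → 22
row_key=V95: final_score=16 → 16
row_key=V97: final_score=NULL, provisional=27 → 27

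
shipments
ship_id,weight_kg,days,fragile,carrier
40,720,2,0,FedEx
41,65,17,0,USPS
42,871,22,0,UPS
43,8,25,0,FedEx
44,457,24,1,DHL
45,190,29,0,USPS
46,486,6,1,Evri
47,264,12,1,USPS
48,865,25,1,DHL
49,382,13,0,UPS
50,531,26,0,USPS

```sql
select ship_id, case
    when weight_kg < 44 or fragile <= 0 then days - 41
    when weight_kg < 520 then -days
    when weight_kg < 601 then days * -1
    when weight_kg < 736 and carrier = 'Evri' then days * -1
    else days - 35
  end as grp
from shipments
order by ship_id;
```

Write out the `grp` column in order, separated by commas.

ship_id=40: weight_kg < 44 or fragile <= 0 → -39
ship_id=41: weight_kg < 44 or fragile <= 0 → -24
ship_id=42: weight_kg < 44 or fragile <= 0 → -19
ship_id=43: weight_kg < 44 or fragile <= 0 → -16
ship_id=44: weight_kg < 520 → -24
ship_id=45: weight_kg < 44 or fragile <= 0 → -12
ship_id=46: weight_kg < 520 → -6
ship_id=47: weight_kg < 520 → -12
ship_id=48: ELSE → -10
ship_id=49: weight_kg < 44 or fragile <= 0 → -28
ship_id=50: weight_kg < 44 or fragile <= 0 → -15

-39, -24, -19, -16, -24, -12, -6, -12, -10, -28, -15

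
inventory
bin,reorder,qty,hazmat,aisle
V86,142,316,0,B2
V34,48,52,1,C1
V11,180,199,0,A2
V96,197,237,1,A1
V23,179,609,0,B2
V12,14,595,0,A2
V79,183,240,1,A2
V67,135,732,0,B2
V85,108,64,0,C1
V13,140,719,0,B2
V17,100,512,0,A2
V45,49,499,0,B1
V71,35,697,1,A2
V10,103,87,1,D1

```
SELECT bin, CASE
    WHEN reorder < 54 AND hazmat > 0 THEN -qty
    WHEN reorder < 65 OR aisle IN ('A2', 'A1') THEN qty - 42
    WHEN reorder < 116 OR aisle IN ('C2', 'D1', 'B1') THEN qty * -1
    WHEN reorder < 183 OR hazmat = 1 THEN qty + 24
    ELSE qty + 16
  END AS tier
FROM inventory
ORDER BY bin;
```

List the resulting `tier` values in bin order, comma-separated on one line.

-87, 157, 553, 743, 470, 633, -52, 457, 756, -697, 198, -64, 340, 195

bin=V10: reorder < 116 OR aisle IN ('C2', 'D1', 'B1') → -87
bin=V11: reorder < 65 OR aisle IN ('A2', 'A1') → 157
bin=V12: reorder < 65 OR aisle IN ('A2', 'A1') → 553
bin=V13: reorder < 183 OR hazmat = 1 → 743
bin=V17: reorder < 65 OR aisle IN ('A2', 'A1') → 470
bin=V23: reorder < 183 OR hazmat = 1 → 633
bin=V34: reorder < 54 AND hazmat > 0 → -52
bin=V45: reorder < 65 OR aisle IN ('A2', 'A1') → 457
bin=V67: reorder < 183 OR hazmat = 1 → 756
bin=V71: reorder < 54 AND hazmat > 0 → -697
bin=V79: reorder < 65 OR aisle IN ('A2', 'A1') → 198
bin=V85: reorder < 116 OR aisle IN ('C2', 'D1', 'B1') → -64
bin=V86: reorder < 183 OR hazmat = 1 → 340
bin=V96: reorder < 65 OR aisle IN ('A2', 'A1') → 195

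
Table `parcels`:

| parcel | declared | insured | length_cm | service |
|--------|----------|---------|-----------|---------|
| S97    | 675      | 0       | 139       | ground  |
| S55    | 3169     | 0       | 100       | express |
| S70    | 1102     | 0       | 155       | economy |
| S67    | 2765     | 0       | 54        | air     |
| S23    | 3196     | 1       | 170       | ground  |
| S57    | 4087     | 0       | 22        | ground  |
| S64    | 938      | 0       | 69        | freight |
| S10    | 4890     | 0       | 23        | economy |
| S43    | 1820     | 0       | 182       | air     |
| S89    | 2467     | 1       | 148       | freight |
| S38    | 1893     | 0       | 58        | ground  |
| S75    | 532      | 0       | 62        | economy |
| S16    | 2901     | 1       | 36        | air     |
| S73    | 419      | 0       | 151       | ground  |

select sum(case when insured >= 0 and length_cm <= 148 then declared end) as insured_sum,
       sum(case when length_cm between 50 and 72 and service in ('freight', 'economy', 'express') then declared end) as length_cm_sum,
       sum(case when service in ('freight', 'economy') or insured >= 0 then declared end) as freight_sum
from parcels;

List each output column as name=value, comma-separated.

[insured_sum: insured >= 0 and length_cm <= 148]
parcel=S97: ✓ → 675
parcel=S55: ✓ → 3169
parcel=S70: ✗
parcel=S67: ✓ → 2765
parcel=S23: ✗
parcel=S57: ✓ → 4087
parcel=S64: ✓ → 938
parcel=S10: ✓ → 4890
parcel=S43: ✗
parcel=S89: ✓ → 2467
parcel=S38: ✓ → 1893
parcel=S75: ✓ → 532
parcel=S16: ✓ → 2901
parcel=S73: ✗
insured_sum = 675 + 3169 + 2765 + 4087 + 938 + 4890 + 2467 + 1893 + 532 + 2901 = 24317
—
[length_cm_sum: length_cm between 50 and 72 and service in ('freight', 'economy', 'express')]
parcel=S97: ✗
parcel=S55: ✗
parcel=S70: ✗
parcel=S67: ✗
parcel=S23: ✗
parcel=S57: ✗
parcel=S64: ✓ → 938
parcel=S10: ✗
parcel=S43: ✗
parcel=S89: ✗
parcel=S38: ✗
parcel=S75: ✓ → 532
parcel=S16: ✗
parcel=S73: ✗
length_cm_sum = 938 + 532 = 1470
—
[freight_sum: service in ('freight', 'economy') or insured >= 0]
parcel=S97: ✓ → 675
parcel=S55: ✓ → 3169
parcel=S70: ✓ → 1102
parcel=S67: ✓ → 2765
parcel=S23: ✓ → 3196
parcel=S57: ✓ → 4087
parcel=S64: ✓ → 938
parcel=S10: ✓ → 4890
parcel=S43: ✓ → 1820
parcel=S89: ✓ → 2467
parcel=S38: ✓ → 1893
parcel=S75: ✓ → 532
parcel=S16: ✓ → 2901
parcel=S73: ✓ → 419
freight_sum = 675 + 3169 + 1102 + 2765 + 3196 + 4087 + 938 + 4890 + 1820 + 2467 + 1893 + 532 + 2901 + 419 = 30854

insured_sum=24317, length_cm_sum=1470, freight_sum=30854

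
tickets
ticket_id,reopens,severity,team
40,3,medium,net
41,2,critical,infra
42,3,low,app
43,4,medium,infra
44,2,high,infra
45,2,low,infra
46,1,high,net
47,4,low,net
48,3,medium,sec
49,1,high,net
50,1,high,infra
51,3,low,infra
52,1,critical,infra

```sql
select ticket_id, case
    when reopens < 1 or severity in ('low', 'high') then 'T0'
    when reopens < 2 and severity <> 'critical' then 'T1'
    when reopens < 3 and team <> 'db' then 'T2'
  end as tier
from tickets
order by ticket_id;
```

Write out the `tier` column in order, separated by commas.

NULL, T2, T0, NULL, T0, T0, T0, T0, NULL, T0, T0, T0, T2

ticket_id=40: (no match → NULL) → NULL
ticket_id=41: reopens < 3 and team <> 'db' → T2
ticket_id=42: reopens < 1 or severity in ('low', 'high') → T0
ticket_id=43: (no match → NULL) → NULL
ticket_id=44: reopens < 1 or severity in ('low', 'high') → T0
ticket_id=45: reopens < 1 or severity in ('low', 'high') → T0
ticket_id=46: reopens < 1 or severity in ('low', 'high') → T0
ticket_id=47: reopens < 1 or severity in ('low', 'high') → T0
ticket_id=48: (no match → NULL) → NULL
ticket_id=49: reopens < 1 or severity in ('low', 'high') → T0
ticket_id=50: reopens < 1 or severity in ('low', 'high') → T0
ticket_id=51: reopens < 1 or severity in ('low', 'high') → T0
ticket_id=52: reopens < 3 and team <> 'db' → T2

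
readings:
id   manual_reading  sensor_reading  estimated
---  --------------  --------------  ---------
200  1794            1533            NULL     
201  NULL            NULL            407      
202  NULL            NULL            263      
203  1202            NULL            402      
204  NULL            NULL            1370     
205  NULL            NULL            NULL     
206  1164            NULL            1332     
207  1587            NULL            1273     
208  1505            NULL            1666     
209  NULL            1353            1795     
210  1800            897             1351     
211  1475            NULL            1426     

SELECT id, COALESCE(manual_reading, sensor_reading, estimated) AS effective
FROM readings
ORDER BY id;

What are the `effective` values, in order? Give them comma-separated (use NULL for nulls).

1794, 407, 263, 1202, 1370, NULL, 1164, 1587, 1505, 1353, 1800, 1475

id=200: manual_reading=1794 → 1794
id=201: manual_reading=NULL, sensor_reading=NULL, estimated=407 → 407
id=202: manual_reading=NULL, sensor_reading=NULL, estimated=263 → 263
id=203: manual_reading=1202 → 1202
id=204: manual_reading=NULL, sensor_reading=NULL, estimated=1370 → 1370
id=205: manual_reading=NULL, sensor_reading=NULL, estimated=NULL (all NULL) → NULL
id=206: manual_reading=1164 → 1164
id=207: manual_reading=1587 → 1587
id=208: manual_reading=1505 → 1505
id=209: manual_reading=NULL, sensor_reading=1353 → 1353
id=210: manual_reading=1800 → 1800
id=211: manual_reading=1475 → 1475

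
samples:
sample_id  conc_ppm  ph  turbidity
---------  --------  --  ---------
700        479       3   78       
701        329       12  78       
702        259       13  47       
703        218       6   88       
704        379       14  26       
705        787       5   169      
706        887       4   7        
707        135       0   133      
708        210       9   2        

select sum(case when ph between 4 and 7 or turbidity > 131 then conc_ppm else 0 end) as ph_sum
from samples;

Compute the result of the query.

sample_id=700: ✗
sample_id=701: ✗
sample_id=702: ✗
sample_id=703: ✓ → 218
sample_id=704: ✗
sample_id=705: ✓ → 787
sample_id=706: ✓ → 887
sample_id=707: ✓ → 135
sample_id=708: ✗
ph_sum = 218 + 787 + 887 + 135 = 2027

2027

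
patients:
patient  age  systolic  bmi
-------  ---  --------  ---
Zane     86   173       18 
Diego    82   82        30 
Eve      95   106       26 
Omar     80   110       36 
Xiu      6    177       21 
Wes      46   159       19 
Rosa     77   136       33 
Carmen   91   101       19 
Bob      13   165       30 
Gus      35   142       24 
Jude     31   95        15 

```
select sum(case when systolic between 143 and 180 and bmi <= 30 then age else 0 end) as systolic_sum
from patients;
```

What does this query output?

151

patient=Zane: ✓ → 86
patient=Diego: ✗
patient=Eve: ✗
patient=Omar: ✗
patient=Xiu: ✓ → 6
patient=Wes: ✓ → 46
patient=Rosa: ✗
patient=Carmen: ✗
patient=Bob: ✓ → 13
patient=Gus: ✗
patient=Jude: ✗
systolic_sum = 86 + 6 + 46 + 13 = 151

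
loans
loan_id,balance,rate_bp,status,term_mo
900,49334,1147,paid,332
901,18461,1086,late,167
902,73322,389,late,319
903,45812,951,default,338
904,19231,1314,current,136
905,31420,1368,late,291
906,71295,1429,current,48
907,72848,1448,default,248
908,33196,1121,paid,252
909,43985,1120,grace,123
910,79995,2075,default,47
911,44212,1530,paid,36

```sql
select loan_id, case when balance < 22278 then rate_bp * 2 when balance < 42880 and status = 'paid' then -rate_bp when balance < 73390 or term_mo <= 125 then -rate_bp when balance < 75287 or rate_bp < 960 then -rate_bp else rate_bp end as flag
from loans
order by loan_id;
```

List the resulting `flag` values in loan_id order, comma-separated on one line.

-1147, 2172, -389, -951, 2628, -1368, -1429, -1448, -1121, -1120, -2075, -1530

loan_id=900: balance < 73390 or term_mo <= 125 → -1147
loan_id=901: balance < 22278 → 2172
loan_id=902: balance < 73390 or term_mo <= 125 → -389
loan_id=903: balance < 73390 or term_mo <= 125 → -951
loan_id=904: balance < 22278 → 2628
loan_id=905: balance < 73390 or term_mo <= 125 → -1368
loan_id=906: balance < 73390 or term_mo <= 125 → -1429
loan_id=907: balance < 73390 or term_mo <= 125 → -1448
loan_id=908: balance < 42880 and status = 'paid' → -1121
loan_id=909: balance < 73390 or term_mo <= 125 → -1120
loan_id=910: balance < 73390 or term_mo <= 125 → -2075
loan_id=911: balance < 73390 or term_mo <= 125 → -1530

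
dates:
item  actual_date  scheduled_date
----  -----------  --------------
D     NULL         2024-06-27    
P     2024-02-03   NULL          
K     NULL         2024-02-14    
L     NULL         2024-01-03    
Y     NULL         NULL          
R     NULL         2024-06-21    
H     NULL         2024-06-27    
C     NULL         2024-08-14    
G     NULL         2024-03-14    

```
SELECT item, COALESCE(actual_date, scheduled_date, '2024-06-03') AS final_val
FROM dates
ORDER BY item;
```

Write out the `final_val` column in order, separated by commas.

item=C: actual_date=NULL, scheduled_date=2024-08-14 → 2024-08-14
item=D: actual_date=NULL, scheduled_date=2024-06-27 → 2024-06-27
item=G: actual_date=NULL, scheduled_date=2024-03-14 → 2024-03-14
item=H: actual_date=NULL, scheduled_date=2024-06-27 → 2024-06-27
item=K: actual_date=NULL, scheduled_date=2024-02-14 → 2024-02-14
item=L: actual_date=NULL, scheduled_date=2024-01-03 → 2024-01-03
item=P: actual_date=2024-02-03 → 2024-02-03
item=R: actual_date=NULL, scheduled_date=2024-06-21 → 2024-06-21
item=Y: actual_date=NULL, scheduled_date=NULL, → literal 2024-06-03 → 2024-06-03

2024-08-14, 2024-06-27, 2024-03-14, 2024-06-27, 2024-02-14, 2024-01-03, 2024-02-03, 2024-06-21, 2024-06-03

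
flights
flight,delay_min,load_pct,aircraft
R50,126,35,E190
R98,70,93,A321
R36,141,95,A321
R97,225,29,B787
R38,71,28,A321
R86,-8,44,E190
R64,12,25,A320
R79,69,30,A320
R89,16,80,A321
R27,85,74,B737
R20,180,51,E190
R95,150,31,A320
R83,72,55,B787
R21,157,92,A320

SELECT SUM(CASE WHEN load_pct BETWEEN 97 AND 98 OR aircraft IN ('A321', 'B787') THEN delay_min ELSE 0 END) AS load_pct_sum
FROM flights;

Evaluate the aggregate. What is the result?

595

flight=R50: ✗
flight=R98: ✓ → 70
flight=R36: ✓ → 141
flight=R97: ✓ → 225
flight=R38: ✓ → 71
flight=R86: ✗
flight=R64: ✗
flight=R79: ✗
flight=R89: ✓ → 16
flight=R27: ✗
flight=R20: ✗
flight=R95: ✗
flight=R83: ✓ → 72
flight=R21: ✗
load_pct_sum = 70 + 141 + 225 + 71 + 16 + 72 = 595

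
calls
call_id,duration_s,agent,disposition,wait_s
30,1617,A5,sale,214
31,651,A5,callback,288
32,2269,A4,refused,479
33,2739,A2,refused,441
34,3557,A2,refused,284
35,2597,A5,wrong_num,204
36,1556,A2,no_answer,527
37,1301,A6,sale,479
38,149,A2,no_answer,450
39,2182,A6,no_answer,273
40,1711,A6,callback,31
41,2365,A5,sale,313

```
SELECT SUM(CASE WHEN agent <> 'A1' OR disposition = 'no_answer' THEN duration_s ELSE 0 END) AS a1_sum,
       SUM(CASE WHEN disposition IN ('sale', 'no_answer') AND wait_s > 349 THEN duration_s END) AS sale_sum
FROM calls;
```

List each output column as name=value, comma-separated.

a1_sum=22694, sale_sum=3006

[a1_sum: agent <> 'A1' OR disposition = 'no_answer']
call_id=30: ✓ → 1617
call_id=31: ✓ → 651
call_id=32: ✓ → 2269
call_id=33: ✓ → 2739
call_id=34: ✓ → 3557
call_id=35: ✓ → 2597
call_id=36: ✓ → 1556
call_id=37: ✓ → 1301
call_id=38: ✓ → 149
call_id=39: ✓ → 2182
call_id=40: ✓ → 1711
call_id=41: ✓ → 2365
a1_sum = 1617 + 651 + 2269 + 2739 + 3557 + 2597 + 1556 + 1301 + 149 + 2182 + 1711 + 2365 = 22694
—
[sale_sum: disposition IN ('sale', 'no_answer') AND wait_s > 349]
call_id=30: ✗
call_id=31: ✗
call_id=32: ✗
call_id=33: ✗
call_id=34: ✗
call_id=35: ✗
call_id=36: ✓ → 1556
call_id=37: ✓ → 1301
call_id=38: ✓ → 149
call_id=39: ✗
call_id=40: ✗
call_id=41: ✗
sale_sum = 1556 + 1301 + 149 = 3006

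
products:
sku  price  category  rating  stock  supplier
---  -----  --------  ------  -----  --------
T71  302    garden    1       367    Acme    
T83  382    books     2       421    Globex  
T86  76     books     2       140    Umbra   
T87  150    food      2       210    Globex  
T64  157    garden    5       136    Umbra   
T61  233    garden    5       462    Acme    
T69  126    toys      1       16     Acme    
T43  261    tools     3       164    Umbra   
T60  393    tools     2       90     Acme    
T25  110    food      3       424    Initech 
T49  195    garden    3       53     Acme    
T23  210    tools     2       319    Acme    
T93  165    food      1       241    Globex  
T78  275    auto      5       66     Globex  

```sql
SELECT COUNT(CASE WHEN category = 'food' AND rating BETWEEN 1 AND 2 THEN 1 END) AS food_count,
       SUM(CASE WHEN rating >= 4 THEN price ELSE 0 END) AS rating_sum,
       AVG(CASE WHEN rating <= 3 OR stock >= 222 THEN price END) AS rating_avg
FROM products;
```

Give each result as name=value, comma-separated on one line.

[food_count: category = 'food' AND rating BETWEEN 1 AND 2]
sku=T71: ✗
sku=T83: ✗
sku=T86: ✗
sku=T87: ✓ → 1
sku=T64: ✗
sku=T61: ✗
sku=T69: ✗
sku=T43: ✗
sku=T60: ✗
sku=T25: ✗
sku=T49: ✗
sku=T23: ✗
sku=T93: ✓ → 1
sku=T78: ✗
food_count = COUNT(1, 1) = 2
—
[rating_sum: rating >= 4]
sku=T71: ✗
sku=T83: ✗
sku=T86: ✗
sku=T87: ✗
sku=T64: ✓ → 157
sku=T61: ✓ → 233
sku=T69: ✗
sku=T43: ✗
sku=T60: ✗
sku=T25: ✗
sku=T49: ✗
sku=T23: ✗
sku=T93: ✗
sku=T78: ✓ → 275
rating_sum = 157 + 233 + 275 = 665
—
[rating_avg: rating <= 3 OR stock >= 222]
sku=T71: ✓ → 302
sku=T83: ✓ → 382
sku=T86: ✓ → 76
sku=T87: ✓ → 150
sku=T64: ✗
sku=T61: ✓ → 233
sku=T69: ✓ → 126
sku=T43: ✓ → 261
sku=T60: ✓ → 393
sku=T25: ✓ → 110
sku=T49: ✓ → 195
sku=T23: ✓ → 210
sku=T93: ✓ → 165
sku=T78: ✗
rating_avg = (302 + 382 + 76 + 150 + 233 + 126 + 261 + 393 + 110 + 195 + 210 + 165) / 12 = 216.9166666667

food_count=2, rating_sum=665, rating_avg=216.9166666667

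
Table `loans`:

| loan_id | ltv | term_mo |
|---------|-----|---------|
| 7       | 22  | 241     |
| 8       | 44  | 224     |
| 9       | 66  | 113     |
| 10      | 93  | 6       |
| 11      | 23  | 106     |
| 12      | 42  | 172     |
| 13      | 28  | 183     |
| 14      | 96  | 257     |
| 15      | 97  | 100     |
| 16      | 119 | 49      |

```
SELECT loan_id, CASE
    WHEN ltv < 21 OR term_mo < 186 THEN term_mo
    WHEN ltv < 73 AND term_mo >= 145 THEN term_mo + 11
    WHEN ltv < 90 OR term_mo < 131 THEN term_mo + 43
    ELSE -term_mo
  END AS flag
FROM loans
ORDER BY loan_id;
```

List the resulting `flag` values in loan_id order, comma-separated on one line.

252, 235, 113, 6, 106, 172, 183, -257, 100, 49

loan_id=7: ltv < 73 AND term_mo >= 145 → 252
loan_id=8: ltv < 73 AND term_mo >= 145 → 235
loan_id=9: ltv < 21 OR term_mo < 186 → 113
loan_id=10: ltv < 21 OR term_mo < 186 → 6
loan_id=11: ltv < 21 OR term_mo < 186 → 106
loan_id=12: ltv < 21 OR term_mo < 186 → 172
loan_id=13: ltv < 21 OR term_mo < 186 → 183
loan_id=14: ELSE → -257
loan_id=15: ltv < 21 OR term_mo < 186 → 100
loan_id=16: ltv < 21 OR term_mo < 186 → 49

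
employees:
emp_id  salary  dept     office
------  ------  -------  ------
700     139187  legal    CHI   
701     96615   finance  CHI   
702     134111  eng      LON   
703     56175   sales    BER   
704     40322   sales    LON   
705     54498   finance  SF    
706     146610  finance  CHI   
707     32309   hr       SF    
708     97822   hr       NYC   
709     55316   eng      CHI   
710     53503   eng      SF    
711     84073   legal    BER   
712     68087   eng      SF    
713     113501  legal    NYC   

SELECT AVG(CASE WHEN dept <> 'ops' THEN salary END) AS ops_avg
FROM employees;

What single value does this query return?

emp_id=700: ✓ → 139187
emp_id=701: ✓ → 96615
emp_id=702: ✓ → 134111
emp_id=703: ✓ → 56175
emp_id=704: ✓ → 40322
emp_id=705: ✓ → 54498
emp_id=706: ✓ → 146610
emp_id=707: ✓ → 32309
emp_id=708: ✓ → 97822
emp_id=709: ✓ → 55316
emp_id=710: ✓ → 53503
emp_id=711: ✓ → 84073
emp_id=712: ✓ → 68087
emp_id=713: ✓ → 113501
ops_avg = (139187 + 96615 + 134111 + 56175 + 40322 + 54498 + 146610 + 32309 + 97822 + 55316 + 53503 + 84073 + 68087 + 113501) / 14 = 83723.5

83723.5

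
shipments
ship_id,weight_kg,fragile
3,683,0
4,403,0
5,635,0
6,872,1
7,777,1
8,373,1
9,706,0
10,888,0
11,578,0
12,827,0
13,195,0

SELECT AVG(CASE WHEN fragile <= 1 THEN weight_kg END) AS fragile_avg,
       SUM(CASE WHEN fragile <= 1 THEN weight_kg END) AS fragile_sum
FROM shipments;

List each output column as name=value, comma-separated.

[fragile_avg: fragile <= 1]
ship_id=3: ✓ → 683
ship_id=4: ✓ → 403
ship_id=5: ✓ → 635
ship_id=6: ✓ → 872
ship_id=7: ✓ → 777
ship_id=8: ✓ → 373
ship_id=9: ✓ → 706
ship_id=10: ✓ → 888
ship_id=11: ✓ → 578
ship_id=12: ✓ → 827
ship_id=13: ✓ → 195
fragile_avg = (683 + 403 + 635 + 872 + 777 + 373 + 706 + 888 + 578 + 827 + 195) / 11 = 630.6363636364
—
[fragile_sum: fragile <= 1]
ship_id=3: ✓ → 683
ship_id=4: ✓ → 403
ship_id=5: ✓ → 635
ship_id=6: ✓ → 872
ship_id=7: ✓ → 777
ship_id=8: ✓ → 373
ship_id=9: ✓ → 706
ship_id=10: ✓ → 888
ship_id=11: ✓ → 578
ship_id=12: ✓ → 827
ship_id=13: ✓ → 195
fragile_sum = 683 + 403 + 635 + 872 + 777 + 373 + 706 + 888 + 578 + 827 + 195 = 6937

fragile_avg=630.6363636364, fragile_sum=6937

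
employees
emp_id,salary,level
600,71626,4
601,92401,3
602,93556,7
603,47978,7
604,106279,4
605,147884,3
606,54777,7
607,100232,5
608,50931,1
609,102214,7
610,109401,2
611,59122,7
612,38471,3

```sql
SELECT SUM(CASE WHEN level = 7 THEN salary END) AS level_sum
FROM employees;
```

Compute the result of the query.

emp_id=600: ✗
emp_id=601: ✗
emp_id=602: ✓ → 93556
emp_id=603: ✓ → 47978
emp_id=604: ✗
emp_id=605: ✗
emp_id=606: ✓ → 54777
emp_id=607: ✗
emp_id=608: ✗
emp_id=609: ✓ → 102214
emp_id=610: ✗
emp_id=611: ✓ → 59122
emp_id=612: ✗
level_sum = 93556 + 47978 + 54777 + 102214 + 59122 = 357647

357647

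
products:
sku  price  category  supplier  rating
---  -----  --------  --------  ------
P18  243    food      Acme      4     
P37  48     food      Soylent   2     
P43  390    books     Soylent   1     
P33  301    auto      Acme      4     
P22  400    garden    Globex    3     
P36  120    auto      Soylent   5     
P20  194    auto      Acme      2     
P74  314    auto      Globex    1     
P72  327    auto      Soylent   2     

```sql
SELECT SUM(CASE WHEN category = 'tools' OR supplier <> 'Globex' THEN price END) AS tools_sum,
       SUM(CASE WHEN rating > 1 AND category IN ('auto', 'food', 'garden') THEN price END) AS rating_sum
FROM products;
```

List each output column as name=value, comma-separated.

tools_sum=1623, rating_sum=1633

[tools_sum: category = 'tools' OR supplier <> 'Globex']
sku=P18: ✓ → 243
sku=P37: ✓ → 48
sku=P43: ✓ → 390
sku=P33: ✓ → 301
sku=P22: ✗
sku=P36: ✓ → 120
sku=P20: ✓ → 194
sku=P74: ✗
sku=P72: ✓ → 327
tools_sum = 243 + 48 + 390 + 301 + 120 + 194 + 327 = 1623
—
[rating_sum: rating > 1 AND category IN ('auto', 'food', 'garden')]
sku=P18: ✓ → 243
sku=P37: ✓ → 48
sku=P43: ✗
sku=P33: ✓ → 301
sku=P22: ✓ → 400
sku=P36: ✓ → 120
sku=P20: ✓ → 194
sku=P74: ✗
sku=P72: ✓ → 327
rating_sum = 243 + 48 + 301 + 400 + 120 + 194 + 327 = 1633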